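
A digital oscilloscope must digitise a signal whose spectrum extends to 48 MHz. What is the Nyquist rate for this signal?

96 MHz

Nyquist rate = 2 × 48 MHz = 96 MHz.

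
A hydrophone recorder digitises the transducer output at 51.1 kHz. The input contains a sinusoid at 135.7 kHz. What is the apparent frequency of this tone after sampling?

17.6 kHz

135.7 kHz mod fs = 33.5 kHz.
33.5 kHz > fs/2 = 25.55 kHz, folds to fs − 33.5 kHz = 17.6 kHz.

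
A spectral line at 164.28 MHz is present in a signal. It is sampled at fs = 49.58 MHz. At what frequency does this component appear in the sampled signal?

15.54 MHz

164.28 MHz mod fs = 15.54 MHz.
15.54 MHz ≤ fs/2 = 24.79 MHz, appears at 15.54 MHz.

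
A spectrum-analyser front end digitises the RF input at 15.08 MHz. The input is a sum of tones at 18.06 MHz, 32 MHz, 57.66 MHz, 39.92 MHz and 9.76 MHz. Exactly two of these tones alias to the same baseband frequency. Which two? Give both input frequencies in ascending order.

9.76 MHz, 39.92 MHz

fs/2 = 7.54 MHz.
18.06 MHz mod fs = 2.98 MHz.
2.98 MHz ≤ fs/2 = 7.54 MHz, appears at 2.98 MHz.
32 MHz mod fs = 1.84 MHz.
1.84 MHz ≤ fs/2 = 7.54 MHz, appears at 1.84 MHz.
57.66 MHz mod fs = 12.42 MHz.
12.42 MHz > fs/2 = 7.54 MHz, folds to fs − 12.42 MHz = 2.66 MHz.
39.92 MHz mod fs = 9.76 MHz.
9.76 MHz > fs/2 = 7.54 MHz, folds to fs − 9.76 MHz = 5.32 MHz.
9.76 MHz > fs/2 = 7.54 MHz, folds to fs − 9.76 MHz = 5.32 MHz.
9.76 MHz and 39.92 MHz both map to 5.32 MHz.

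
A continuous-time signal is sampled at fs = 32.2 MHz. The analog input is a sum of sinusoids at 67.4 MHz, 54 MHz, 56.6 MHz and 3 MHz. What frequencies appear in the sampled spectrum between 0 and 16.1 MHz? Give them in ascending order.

fs/2 = 16.1 MHz.
67.4 MHz mod fs = 3 MHz.
3 MHz ≤ fs/2 = 16.1 MHz, appears at 3 MHz.
54 MHz mod fs = 21.8 MHz.
21.8 MHz > fs/2 = 16.1 MHz, folds to fs − 21.8 MHz = 10.4 MHz.
56.6 MHz mod fs = 24.4 MHz.
24.4 MHz > fs/2 = 16.1 MHz, folds to fs − 24.4 MHz = 7.8 MHz.
3 MHz ≤ fs/2 = 16.1 MHz, passes unchanged.
Distinct values: {3 MHz, 7.8 MHz, 10.4 MHz}.

3 MHz, 7.8 MHz, 10.4 MHz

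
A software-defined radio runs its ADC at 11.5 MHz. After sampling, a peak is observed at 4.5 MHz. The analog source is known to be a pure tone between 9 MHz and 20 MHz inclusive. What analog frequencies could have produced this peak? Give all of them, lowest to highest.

Frequencies that alias to 4.5 MHz are k·fs ± 4.5 MHz for integer k ≥ 0.
k=0: 4.5 MHz.
k=1: 7 MHz, 16 MHz.
k=2: 18.5 MHz, 27.5 MHz.
k=3: 30 MHz, 39 MHz.
Within [9 MHz, 20 MHz]: 16 MHz, 18.5 MHz.

16 MHz, 18.5 MHz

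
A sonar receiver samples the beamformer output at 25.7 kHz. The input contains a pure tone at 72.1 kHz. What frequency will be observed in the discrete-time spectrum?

72.1 kHz mod fs = 20.7 kHz.
20.7 kHz > fs/2 = 12.85 kHz, folds to fs − 20.7 kHz = 5 kHz.

5 kHz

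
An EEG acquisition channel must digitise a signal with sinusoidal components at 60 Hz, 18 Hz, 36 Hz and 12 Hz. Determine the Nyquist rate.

120 Hz

Highest-frequency component: 60 Hz.
Nyquist rate = 2 × 60 Hz = 120 Hz.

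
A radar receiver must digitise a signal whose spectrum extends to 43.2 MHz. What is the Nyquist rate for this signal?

Nyquist rate = 2 × 43.2 MHz = 86.4 MHz.

86.4 MHz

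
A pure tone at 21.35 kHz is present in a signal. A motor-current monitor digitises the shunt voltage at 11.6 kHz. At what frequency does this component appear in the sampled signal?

21.35 kHz mod fs = 9.75 kHz.
9.75 kHz > fs/2 = 5.8 kHz, folds to fs − 9.75 kHz = 1.85 kHz.

1.85 kHz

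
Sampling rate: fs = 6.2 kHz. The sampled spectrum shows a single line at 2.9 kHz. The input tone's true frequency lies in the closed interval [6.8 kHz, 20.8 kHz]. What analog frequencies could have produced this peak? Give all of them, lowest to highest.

Frequencies that alias to 2.9 kHz are k·fs ± 2.9 kHz for integer k ≥ 0.
k=0: 2.9 kHz.
k=1: 3.3 kHz, 9.1 kHz.
k=2: 9.5 kHz, 15.3 kHz.
k=3: 15.7 kHz, 21.5 kHz.
k=4: 21.9 kHz, 27.7 kHz.
Within [6.8 kHz, 20.8 kHz]: 9.1 kHz, 9.5 kHz, 15.3 kHz, 15.7 kHz.

9.1 kHz, 9.5 kHz, 15.3 kHz, 15.7 kHz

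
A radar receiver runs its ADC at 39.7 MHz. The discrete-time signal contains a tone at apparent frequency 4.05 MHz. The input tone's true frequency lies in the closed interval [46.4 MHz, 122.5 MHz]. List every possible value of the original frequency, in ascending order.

Frequencies that alias to 4.05 MHz are k·fs ± 4.05 MHz for integer k ≥ 0.
k=0: 4.05 MHz.
k=1: 35.65 MHz, 43.75 MHz.
k=2: 75.35 MHz, 83.45 MHz.
k=3: 115.05 MHz, 123.15 MHz.
k=4: 154.75 MHz, 162.85 MHz.
Within [46.4 MHz, 122.5 MHz]: 75.35 MHz, 83.45 MHz, 115.05 MHz.

75.35 MHz, 83.45 MHz, 115.05 MHz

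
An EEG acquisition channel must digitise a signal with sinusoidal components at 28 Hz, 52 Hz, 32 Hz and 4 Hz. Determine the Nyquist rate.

104 Hz

Highest-frequency component: 52 Hz.
Nyquist rate = 2 × 52 Hz = 104 Hz.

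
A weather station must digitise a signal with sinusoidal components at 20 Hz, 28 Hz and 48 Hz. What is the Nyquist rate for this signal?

Highest-frequency component: 48 Hz.
Nyquist rate = 2 × 48 Hz = 96 Hz.

96 Hz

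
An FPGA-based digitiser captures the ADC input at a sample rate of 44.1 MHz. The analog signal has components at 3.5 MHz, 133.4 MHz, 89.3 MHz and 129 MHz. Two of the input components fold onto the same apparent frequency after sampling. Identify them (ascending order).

89.3 MHz, 133.4 MHz

fs/2 = 22.05 MHz.
3.5 MHz ≤ fs/2 = 22.05 MHz, passes unchanged.
133.4 MHz mod fs = 1.1 MHz.
1.1 MHz ≤ fs/2 = 22.05 MHz, appears at 1.1 MHz.
89.3 MHz mod fs = 1.1 MHz.
1.1 MHz ≤ fs/2 = 22.05 MHz, appears at 1.1 MHz.
129 MHz mod fs = 40.8 MHz.
40.8 MHz > fs/2 = 22.05 MHz, folds to fs − 40.8 MHz = 3.3 MHz.
89.3 MHz and 133.4 MHz both map to 1.1 MHz.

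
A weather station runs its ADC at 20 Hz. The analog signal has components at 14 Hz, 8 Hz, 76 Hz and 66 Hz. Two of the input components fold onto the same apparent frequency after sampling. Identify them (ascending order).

14 Hz, 66 Hz

fs/2 = 10 Hz.
14 Hz > fs/2 = 10 Hz, folds to fs − 14 Hz = 6 Hz.
8 Hz ≤ fs/2 = 10 Hz, passes unchanged.
76 Hz mod fs = 16 Hz.
16 Hz > fs/2 = 10 Hz, folds to fs − 16 Hz = 4 Hz.
66 Hz mod fs = 6 Hz.
6 Hz ≤ fs/2 = 10 Hz, appears at 6 Hz.
14 Hz and 66 Hz both map to 6 Hz.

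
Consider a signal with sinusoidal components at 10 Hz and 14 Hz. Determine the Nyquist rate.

Highest-frequency component: 14 Hz.
Nyquist rate = 2 × 14 Hz = 28 Hz.

28 Hz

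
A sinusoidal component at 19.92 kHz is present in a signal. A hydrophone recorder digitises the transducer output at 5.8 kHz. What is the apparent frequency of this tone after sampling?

19.92 kHz mod fs = 2.52 kHz.
2.52 kHz ≤ fs/2 = 2.9 kHz, appears at 2.52 kHz.

2.52 kHz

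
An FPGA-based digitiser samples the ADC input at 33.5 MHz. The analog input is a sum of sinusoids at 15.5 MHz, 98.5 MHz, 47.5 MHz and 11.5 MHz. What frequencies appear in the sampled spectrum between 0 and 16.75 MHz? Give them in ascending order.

fs/2 = 16.75 MHz.
15.5 MHz ≤ fs/2 = 16.75 MHz, passes unchanged.
98.5 MHz mod fs = 31.5 MHz.
31.5 MHz > fs/2 = 16.75 MHz, folds to fs − 31.5 MHz = 2 MHz.
47.5 MHz mod fs = 14 MHz.
14 MHz ≤ fs/2 = 16.75 MHz, appears at 14 MHz.
11.5 MHz ≤ fs/2 = 16.75 MHz, passes unchanged.
Distinct values: {2 MHz, 11.5 MHz, 14 MHz, 15.5 MHz}.

2 MHz, 11.5 MHz, 14 MHz, 15.5 MHz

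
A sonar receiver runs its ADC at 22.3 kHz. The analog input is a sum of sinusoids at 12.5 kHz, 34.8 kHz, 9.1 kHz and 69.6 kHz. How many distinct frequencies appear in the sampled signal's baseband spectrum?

3

fs/2 = 11.15 kHz.
12.5 kHz > fs/2 = 11.15 kHz, folds to fs − 12.5 kHz = 9.8 kHz.
34.8 kHz mod fs = 12.5 kHz.
12.5 kHz > fs/2 = 11.15 kHz, folds to fs − 12.5 kHz = 9.8 kHz.
9.1 kHz ≤ fs/2 = 11.15 kHz, passes unchanged.
69.6 kHz mod fs = 2.7 kHz.
2.7 kHz ≤ fs/2 = 11.15 kHz, appears at 2.7 kHz.
Distinct values: {2.7 kHz, 9.1 kHz, 9.8 kHz} → 3.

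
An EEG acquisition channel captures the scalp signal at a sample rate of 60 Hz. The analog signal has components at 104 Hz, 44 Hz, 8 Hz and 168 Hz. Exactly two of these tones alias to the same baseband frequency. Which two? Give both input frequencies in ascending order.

fs/2 = 30 Hz.
104 Hz mod fs = 44 Hz.
44 Hz > fs/2 = 30 Hz, folds to fs − 44 Hz = 16 Hz.
44 Hz > fs/2 = 30 Hz, folds to fs − 44 Hz = 16 Hz.
8 Hz ≤ fs/2 = 30 Hz, passes unchanged.
168 Hz mod fs = 48 Hz.
48 Hz > fs/2 = 30 Hz, folds to fs − 48 Hz = 12 Hz.
44 Hz and 104 Hz both map to 16 Hz.

44 Hz, 104 Hz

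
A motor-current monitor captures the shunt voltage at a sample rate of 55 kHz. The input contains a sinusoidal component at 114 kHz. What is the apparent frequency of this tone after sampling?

4 kHz

114 kHz mod fs = 4 kHz.
4 kHz ≤ fs/2 = 27.5 kHz, appears at 4 kHz.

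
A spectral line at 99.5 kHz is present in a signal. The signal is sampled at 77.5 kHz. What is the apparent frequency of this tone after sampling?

22 kHz

99.5 kHz mod fs = 22 kHz.
22 kHz ≤ fs/2 = 38.75 kHz, appears at 22 kHz.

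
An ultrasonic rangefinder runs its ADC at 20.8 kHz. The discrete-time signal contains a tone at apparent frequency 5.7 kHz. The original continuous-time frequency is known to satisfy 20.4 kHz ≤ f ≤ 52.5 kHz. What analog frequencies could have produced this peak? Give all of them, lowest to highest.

26.5 kHz, 35.9 kHz, 47.3 kHz

Frequencies that alias to 5.7 kHz are k·fs ± 5.7 kHz for integer k ≥ 0.
k=0: 5.7 kHz.
k=1: 15.1 kHz, 26.5 kHz.
k=2: 35.9 kHz, 47.3 kHz.
k=3: 56.7 kHz, 68.1 kHz.
Within [20.4 kHz, 52.5 kHz]: 26.5 kHz, 35.9 kHz, 47.3 kHz.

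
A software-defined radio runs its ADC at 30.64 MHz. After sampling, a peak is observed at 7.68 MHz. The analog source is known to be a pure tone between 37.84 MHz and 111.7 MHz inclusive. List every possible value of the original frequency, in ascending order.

38.32 MHz, 53.6 MHz, 68.96 MHz, 84.24 MHz, 99.6 MHz

Frequencies that alias to 7.68 MHz are k·fs ± 7.68 MHz for integer k ≥ 0.
k=0: 7.68 MHz.
k=1: 22.96 MHz, 38.32 MHz.
k=2: 53.6 MHz, 68.96 MHz.
k=3: 84.24 MHz, 99.6 MHz.
k=4: 114.88 MHz, 130.24 MHz.
Within [37.84 MHz, 111.7 MHz]: 38.32 MHz, 53.6 MHz, 68.96 MHz, 84.24 MHz, 99.6 MHz.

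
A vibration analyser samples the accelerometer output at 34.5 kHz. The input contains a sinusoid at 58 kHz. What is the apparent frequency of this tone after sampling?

11 kHz

58 kHz mod fs = 23.5 kHz.
23.5 kHz > fs/2 = 17.25 kHz, folds to fs − 23.5 kHz = 11 kHz.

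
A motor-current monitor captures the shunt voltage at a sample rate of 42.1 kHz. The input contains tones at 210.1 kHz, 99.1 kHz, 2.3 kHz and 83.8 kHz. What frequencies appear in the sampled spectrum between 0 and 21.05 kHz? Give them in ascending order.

fs/2 = 21.05 kHz.
210.1 kHz mod fs = 41.7 kHz.
41.7 kHz > fs/2 = 21.05 kHz, folds to fs − 41.7 kHz = 0.4 kHz.
99.1 kHz mod fs = 14.9 kHz.
14.9 kHz ≤ fs/2 = 21.05 kHz, appears at 14.9 kHz.
2.3 kHz ≤ fs/2 = 21.05 kHz, passes unchanged.
83.8 kHz mod fs = 41.7 kHz.
41.7 kHz > fs/2 = 21.05 kHz, folds to fs − 41.7 kHz = 0.4 kHz.
Distinct values: {0.4 kHz, 2.3 kHz, 14.9 kHz}.

0.4 kHz, 2.3 kHz, 14.9 kHz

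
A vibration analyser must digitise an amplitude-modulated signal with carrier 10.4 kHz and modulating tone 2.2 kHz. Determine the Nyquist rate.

25.2 kHz

AM sidebands sit at fc ± fm = 8.2 kHz and 12.6 kHz.
Highest-frequency component: 12.6 kHz.
Nyquist rate = 2 × 12.6 kHz = 25.2 kHz.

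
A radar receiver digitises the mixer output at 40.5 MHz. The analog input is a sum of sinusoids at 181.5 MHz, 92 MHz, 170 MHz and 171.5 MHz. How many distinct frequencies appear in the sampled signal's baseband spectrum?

4

fs/2 = 20.25 MHz.
181.5 MHz mod fs = 19.5 MHz.
19.5 MHz ≤ fs/2 = 20.25 MHz, appears at 19.5 MHz.
92 MHz mod fs = 11 MHz.
11 MHz ≤ fs/2 = 20.25 MHz, appears at 11 MHz.
170 MHz mod fs = 8 MHz.
8 MHz ≤ fs/2 = 20.25 MHz, appears at 8 MHz.
171.5 MHz mod fs = 9.5 MHz.
9.5 MHz ≤ fs/2 = 20.25 MHz, appears at 9.5 MHz.
Distinct values: {8 MHz, 9.5 MHz, 11 MHz, 19.5 MHz} → 4.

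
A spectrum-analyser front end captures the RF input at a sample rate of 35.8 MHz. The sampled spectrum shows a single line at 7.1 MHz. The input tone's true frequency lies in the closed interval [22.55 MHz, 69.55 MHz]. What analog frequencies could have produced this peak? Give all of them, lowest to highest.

Frequencies that alias to 7.1 MHz are k·fs ± 7.1 MHz for integer k ≥ 0.
k=0: 7.1 MHz.
k=1: 28.7 MHz, 42.9 MHz.
k=2: 64.5 MHz, 78.7 MHz.
k=3: 100.3 MHz, 114.5 MHz.
Within [22.55 MHz, 69.55 MHz]: 28.7 MHz, 42.9 MHz, 64.5 MHz.

28.7 MHz, 42.9 MHz, 64.5 MHz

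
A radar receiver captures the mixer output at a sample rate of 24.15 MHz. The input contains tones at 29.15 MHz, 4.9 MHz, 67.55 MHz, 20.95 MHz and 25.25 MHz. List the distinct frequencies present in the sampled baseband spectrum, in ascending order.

1.1 MHz, 3.2 MHz, 4.9 MHz, 5 MHz

fs/2 = 12.075 MHz.
29.15 MHz mod fs = 5 MHz.
5 MHz ≤ fs/2 = 12.075 MHz, appears at 5 MHz.
4.9 MHz ≤ fs/2 = 12.075 MHz, passes unchanged.
67.55 MHz mod fs = 19.25 MHz.
19.25 MHz > fs/2 = 12.075 MHz, folds to fs − 19.25 MHz = 4.9 MHz.
20.95 MHz > fs/2 = 12.075 MHz, folds to fs − 20.95 MHz = 3.2 MHz.
25.25 MHz mod fs = 1.1 MHz.
1.1 MHz ≤ fs/2 = 12.075 MHz, appears at 1.1 MHz.
Distinct values: {1.1 MHz, 3.2 MHz, 4.9 MHz, 5 MHz}.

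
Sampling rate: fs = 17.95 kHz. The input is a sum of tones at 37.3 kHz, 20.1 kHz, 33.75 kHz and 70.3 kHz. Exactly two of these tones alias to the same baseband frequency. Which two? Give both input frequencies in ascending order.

20.1 kHz, 33.75 kHz

fs/2 = 8.975 kHz.
37.3 kHz mod fs = 1.4 kHz.
1.4 kHz ≤ fs/2 = 8.975 kHz, appears at 1.4 kHz.
20.1 kHz mod fs = 2.15 kHz.
2.15 kHz ≤ fs/2 = 8.975 kHz, appears at 2.15 kHz.
33.75 kHz mod fs = 15.8 kHz.
15.8 kHz > fs/2 = 8.975 kHz, folds to fs − 15.8 kHz = 2.15 kHz.
70.3 kHz mod fs = 16.45 kHz.
16.45 kHz > fs/2 = 8.975 kHz, folds to fs − 16.45 kHz = 1.5 kHz.
20.1 kHz and 33.75 kHz both map to 2.15 kHz.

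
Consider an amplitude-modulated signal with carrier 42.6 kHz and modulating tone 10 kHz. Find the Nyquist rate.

105.2 kHz

AM sidebands sit at fc ± fm = 32.6 kHz and 52.6 kHz.
Highest-frequency component: 52.6 kHz.
Nyquist rate = 2 × 52.6 kHz = 105.2 kHz.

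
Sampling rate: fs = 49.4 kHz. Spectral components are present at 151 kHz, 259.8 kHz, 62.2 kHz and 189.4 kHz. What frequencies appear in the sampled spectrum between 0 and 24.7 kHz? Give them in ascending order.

2.8 kHz, 8.2 kHz, 12.8 kHz

fs/2 = 24.7 kHz.
151 kHz mod fs = 2.8 kHz.
2.8 kHz ≤ fs/2 = 24.7 kHz, appears at 2.8 kHz.
259.8 kHz mod fs = 12.8 kHz.
12.8 kHz ≤ fs/2 = 24.7 kHz, appears at 12.8 kHz.
62.2 kHz mod fs = 12.8 kHz.
12.8 kHz ≤ fs/2 = 24.7 kHz, appears at 12.8 kHz.
189.4 kHz mod fs = 41.2 kHz.
41.2 kHz > fs/2 = 24.7 kHz, folds to fs − 41.2 kHz = 8.2 kHz.
Distinct values: {2.8 kHz, 8.2 kHz, 12.8 kHz}.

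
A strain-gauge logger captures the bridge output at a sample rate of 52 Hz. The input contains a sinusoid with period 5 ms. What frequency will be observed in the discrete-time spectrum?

T = 5 ms → f = 1/T = 200 Hz.
200 Hz mod fs = 44 Hz.
44 Hz > fs/2 = 26 Hz, folds to fs − 44 Hz = 8 Hz.

8 Hz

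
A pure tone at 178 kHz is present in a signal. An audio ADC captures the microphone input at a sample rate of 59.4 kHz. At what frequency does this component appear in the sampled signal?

0.2 kHz

178 kHz mod fs = 59.2 kHz.
59.2 kHz > fs/2 = 29.7 kHz, folds to fs − 59.2 kHz = 0.2 kHz.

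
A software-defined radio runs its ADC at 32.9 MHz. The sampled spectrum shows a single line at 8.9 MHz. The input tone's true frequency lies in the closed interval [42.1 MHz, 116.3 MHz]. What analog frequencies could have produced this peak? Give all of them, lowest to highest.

56.9 MHz, 74.7 MHz, 89.8 MHz, 107.6 MHz

Frequencies that alias to 8.9 MHz are k·fs ± 8.9 MHz for integer k ≥ 0.
k=0: 8.9 MHz.
k=1: 24 MHz, 41.8 MHz.
k=2: 56.9 MHz, 74.7 MHz.
k=3: 89.8 MHz, 107.6 MHz.
k=4: 122.7 MHz, 140.5 MHz.
Within [42.1 MHz, 116.3 MHz]: 56.9 MHz, 74.7 MHz, 89.8 MHz, 107.6 MHz.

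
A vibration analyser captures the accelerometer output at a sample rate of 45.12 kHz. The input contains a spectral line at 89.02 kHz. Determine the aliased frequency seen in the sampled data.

89.02 kHz mod fs = 43.9 kHz.
43.9 kHz > fs/2 = 22.56 kHz, folds to fs − 43.9 kHz = 1.22 kHz.

1.22 kHz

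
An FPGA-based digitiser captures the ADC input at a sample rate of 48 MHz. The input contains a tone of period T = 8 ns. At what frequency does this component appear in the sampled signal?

19 MHz

T = 8 ns → f = 1/T = 125 MHz.
125 MHz mod fs = 29 MHz.
29 MHz > fs/2 = 24 MHz, folds to fs − 29 MHz = 19 MHz.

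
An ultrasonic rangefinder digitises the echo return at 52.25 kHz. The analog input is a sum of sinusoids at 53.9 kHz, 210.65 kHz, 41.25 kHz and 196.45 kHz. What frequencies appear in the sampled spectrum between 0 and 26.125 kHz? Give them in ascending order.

fs/2 = 26.125 kHz.
53.9 kHz mod fs = 1.65 kHz.
1.65 kHz ≤ fs/2 = 26.125 kHz, appears at 1.65 kHz.
210.65 kHz mod fs = 1.65 kHz.
1.65 kHz ≤ fs/2 = 26.125 kHz, appears at 1.65 kHz.
41.25 kHz > fs/2 = 26.125 kHz, folds to fs − 41.25 kHz = 11 kHz.
196.45 kHz mod fs = 39.7 kHz.
39.7 kHz > fs/2 = 26.125 kHz, folds to fs − 39.7 kHz = 12.55 kHz.
Distinct values: {1.65 kHz, 11 kHz, 12.55 kHz}.

1.65 kHz, 11 kHz, 12.55 kHz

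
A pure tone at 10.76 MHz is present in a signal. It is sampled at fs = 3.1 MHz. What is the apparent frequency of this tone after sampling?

10.76 MHz mod fs = 1.46 MHz.
1.46 MHz ≤ fs/2 = 1.55 MHz, appears at 1.46 MHz.

1.46 MHz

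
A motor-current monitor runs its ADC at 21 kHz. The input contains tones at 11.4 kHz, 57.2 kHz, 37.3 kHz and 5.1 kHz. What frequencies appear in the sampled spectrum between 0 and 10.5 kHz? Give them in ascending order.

4.7 kHz, 5.1 kHz, 5.8 kHz, 9.6 kHz

fs/2 = 10.5 kHz.
11.4 kHz > fs/2 = 10.5 kHz, folds to fs − 11.4 kHz = 9.6 kHz.
57.2 kHz mod fs = 15.2 kHz.
15.2 kHz > fs/2 = 10.5 kHz, folds to fs − 15.2 kHz = 5.8 kHz.
37.3 kHz mod fs = 16.3 kHz.
16.3 kHz > fs/2 = 10.5 kHz, folds to fs − 16.3 kHz = 4.7 kHz.
5.1 kHz ≤ fs/2 = 10.5 kHz, passes unchanged.
Distinct values: {4.7 kHz, 5.1 kHz, 5.8 kHz, 9.6 kHz}.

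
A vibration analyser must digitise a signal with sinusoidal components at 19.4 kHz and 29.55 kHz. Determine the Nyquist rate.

59.1 kHz

Highest-frequency component: 29.55 kHz.
Nyquist rate = 2 × 29.55 kHz = 59.1 kHz.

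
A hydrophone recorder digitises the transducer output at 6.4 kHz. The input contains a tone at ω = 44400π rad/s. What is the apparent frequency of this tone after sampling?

3 kHz

ω = 44400π rad/s → f = ω/(2π) = 22200 Hz = 22.2 kHz.
22.2 kHz mod fs = 3 kHz.
3 kHz ≤ fs/2 = 3.2 kHz, appears at 3 kHz.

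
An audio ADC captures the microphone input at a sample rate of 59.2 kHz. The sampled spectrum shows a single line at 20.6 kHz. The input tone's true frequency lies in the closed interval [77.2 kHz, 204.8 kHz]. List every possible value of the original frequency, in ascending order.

79.8 kHz, 97.8 kHz, 139 kHz, 157 kHz, 198.2 kHz

Frequencies that alias to 20.6 kHz are k·fs ± 20.6 kHz for integer k ≥ 0.
k=0: 20.6 kHz.
k=1: 38.6 kHz, 79.8 kHz.
k=2: 97.8 kHz, 139 kHz.
k=3: 157 kHz, 198.2 kHz.
k=4: 216.2 kHz, 257.4 kHz.
Within [77.2 kHz, 204.8 kHz]: 79.8 kHz, 97.8 kHz, 139 kHz, 157 kHz, 198.2 kHz.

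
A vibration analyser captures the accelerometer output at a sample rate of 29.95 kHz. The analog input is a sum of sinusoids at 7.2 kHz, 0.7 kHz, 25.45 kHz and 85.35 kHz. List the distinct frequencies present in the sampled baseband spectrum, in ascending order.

fs/2 = 14.975 kHz.
7.2 kHz ≤ fs/2 = 14.975 kHz, passes unchanged.
0.7 kHz ≤ fs/2 = 14.975 kHz, passes unchanged.
25.45 kHz > fs/2 = 14.975 kHz, folds to fs − 25.45 kHz = 4.5 kHz.
85.35 kHz mod fs = 25.45 kHz.
25.45 kHz > fs/2 = 14.975 kHz, folds to fs − 25.45 kHz = 4.5 kHz.
Distinct values: {0.7 kHz, 4.5 kHz, 7.2 kHz}.

0.7 kHz, 4.5 kHz, 7.2 kHz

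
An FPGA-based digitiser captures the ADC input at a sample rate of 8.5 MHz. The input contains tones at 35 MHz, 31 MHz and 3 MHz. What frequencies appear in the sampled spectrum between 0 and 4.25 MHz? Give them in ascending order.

fs/2 = 4.25 MHz.
35 MHz mod fs = 1 MHz.
1 MHz ≤ fs/2 = 4.25 MHz, appears at 1 MHz.
31 MHz mod fs = 5.5 MHz.
5.5 MHz > fs/2 = 4.25 MHz, folds to fs − 5.5 MHz = 3 MHz.
3 MHz ≤ fs/2 = 4.25 MHz, passes unchanged.
Distinct values: {1 MHz, 3 MHz}.

1 MHz, 3 MHz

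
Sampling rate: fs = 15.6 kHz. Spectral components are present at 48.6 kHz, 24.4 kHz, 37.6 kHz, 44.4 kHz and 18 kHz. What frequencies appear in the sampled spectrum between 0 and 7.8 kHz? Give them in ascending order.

1.8 kHz, 2.4 kHz, 6.4 kHz, 6.8 kHz

fs/2 = 7.8 kHz.
48.6 kHz mod fs = 1.8 kHz.
1.8 kHz ≤ fs/2 = 7.8 kHz, appears at 1.8 kHz.
24.4 kHz mod fs = 8.8 kHz.
8.8 kHz > fs/2 = 7.8 kHz, folds to fs − 8.8 kHz = 6.8 kHz.
37.6 kHz mod fs = 6.4 kHz.
6.4 kHz ≤ fs/2 = 7.8 kHz, appears at 6.4 kHz.
44.4 kHz mod fs = 13.2 kHz.
13.2 kHz > fs/2 = 7.8 kHz, folds to fs − 13.2 kHz = 2.4 kHz.
18 kHz mod fs = 2.4 kHz.
2.4 kHz ≤ fs/2 = 7.8 kHz, appears at 2.4 kHz.
Distinct values: {1.8 kHz, 2.4 kHz, 6.4 kHz, 6.8 kHz}.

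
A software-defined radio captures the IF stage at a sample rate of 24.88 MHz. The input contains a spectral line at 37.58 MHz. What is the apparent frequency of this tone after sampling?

37.58 MHz mod fs = 12.7 MHz.
12.7 MHz > fs/2 = 12.44 MHz, folds to fs − 12.7 MHz = 12.18 MHz.

12.18 MHz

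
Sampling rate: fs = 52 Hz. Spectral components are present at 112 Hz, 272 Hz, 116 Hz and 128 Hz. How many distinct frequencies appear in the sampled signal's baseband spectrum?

3

fs/2 = 26 Hz.
112 Hz mod fs = 8 Hz.
8 Hz ≤ fs/2 = 26 Hz, appears at 8 Hz.
272 Hz mod fs = 12 Hz.
12 Hz ≤ fs/2 = 26 Hz, appears at 12 Hz.
116 Hz mod fs = 12 Hz.
12 Hz ≤ fs/2 = 26 Hz, appears at 12 Hz.
128 Hz mod fs = 24 Hz.
24 Hz ≤ fs/2 = 26 Hz, appears at 24 Hz.
Distinct values: {8 Hz, 12 Hz, 24 Hz} → 3.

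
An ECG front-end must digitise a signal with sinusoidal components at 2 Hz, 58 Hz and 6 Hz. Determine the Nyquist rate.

Highest-frequency component: 58 Hz.
Nyquist rate = 2 × 58 Hz = 116 Hz.

116 Hz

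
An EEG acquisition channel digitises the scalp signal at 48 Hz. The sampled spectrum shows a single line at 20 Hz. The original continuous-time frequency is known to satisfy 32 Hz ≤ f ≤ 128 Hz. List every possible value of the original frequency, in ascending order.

68 Hz, 76 Hz, 116 Hz, 124 Hz

Frequencies that alias to 20 Hz are k·fs ± 20 Hz for integer k ≥ 0.
k=0: 20 Hz.
k=1: 28 Hz, 68 Hz.
k=2: 76 Hz, 116 Hz.
k=3: 124 Hz, 164 Hz.
k=4: 172 Hz, 212 Hz.
Within [32 Hz, 128 Hz]: 68 Hz, 76 Hz, 116 Hz, 124 Hz.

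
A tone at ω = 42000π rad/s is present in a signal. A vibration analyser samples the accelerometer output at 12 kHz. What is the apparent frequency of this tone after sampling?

3 kHz

ω = 42000π rad/s → f = ω/(2π) = 21000 Hz = 21 kHz.
21 kHz mod fs = 9 kHz.
9 kHz > fs/2 = 6 kHz, folds to fs − 9 kHz = 3 kHz.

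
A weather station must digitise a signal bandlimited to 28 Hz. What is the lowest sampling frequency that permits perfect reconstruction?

Nyquist rate = 2 × 28 Hz = 56 Hz.

56 Hz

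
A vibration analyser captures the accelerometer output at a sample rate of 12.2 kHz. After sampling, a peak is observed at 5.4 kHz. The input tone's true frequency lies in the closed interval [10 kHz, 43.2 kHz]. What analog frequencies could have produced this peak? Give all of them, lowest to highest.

17.6 kHz, 19 kHz, 29.8 kHz, 31.2 kHz, 42 kHz

Frequencies that alias to 5.4 kHz are k·fs ± 5.4 kHz for integer k ≥ 0.
k=0: 5.4 kHz.
k=1: 6.8 kHz, 17.6 kHz.
k=2: 19 kHz, 29.8 kHz.
k=3: 31.2 kHz, 42 kHz.
k=4: 43.4 kHz, 54.2 kHz.
Within [10 kHz, 43.2 kHz]: 17.6 kHz, 19 kHz, 29.8 kHz, 31.2 kHz, 42 kHz.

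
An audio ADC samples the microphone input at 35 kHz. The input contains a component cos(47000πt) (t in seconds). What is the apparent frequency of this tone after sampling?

11.5 kHz

ω = 47000π rad/s → f = ω/(2π) = 23500 Hz = 23.5 kHz.
23.5 kHz > fs/2 = 17.5 kHz, folds to fs − 23.5 kHz = 11.5 kHz.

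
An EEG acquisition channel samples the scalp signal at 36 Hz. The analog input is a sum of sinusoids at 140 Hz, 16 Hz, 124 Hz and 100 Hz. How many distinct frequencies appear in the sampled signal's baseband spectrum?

fs/2 = 18 Hz.
140 Hz mod fs = 32 Hz.
32 Hz > fs/2 = 18 Hz, folds to fs − 32 Hz = 4 Hz.
16 Hz ≤ fs/2 = 18 Hz, passes unchanged.
124 Hz mod fs = 16 Hz.
16 Hz ≤ fs/2 = 18 Hz, appears at 16 Hz.
100 Hz mod fs = 28 Hz.
28 Hz > fs/2 = 18 Hz, folds to fs − 28 Hz = 8 Hz.
Distinct values: {4 Hz, 8 Hz, 16 Hz} → 3.

3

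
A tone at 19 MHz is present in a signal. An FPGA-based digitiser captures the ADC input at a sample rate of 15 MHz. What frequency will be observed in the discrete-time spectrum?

4 MHz

19 MHz mod fs = 4 MHz.
4 MHz ≤ fs/2 = 7.5 MHz, appears at 4 MHz.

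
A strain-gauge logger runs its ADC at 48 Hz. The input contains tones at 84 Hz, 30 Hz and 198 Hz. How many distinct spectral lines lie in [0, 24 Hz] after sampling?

fs/2 = 24 Hz.
84 Hz mod fs = 36 Hz.
36 Hz > fs/2 = 24 Hz, folds to fs − 36 Hz = 12 Hz.
30 Hz > fs/2 = 24 Hz, folds to fs − 30 Hz = 18 Hz.
198 Hz mod fs = 6 Hz.
6 Hz ≤ fs/2 = 24 Hz, appears at 6 Hz.
Distinct values: {6 Hz, 12 Hz, 18 Hz} → 3.

3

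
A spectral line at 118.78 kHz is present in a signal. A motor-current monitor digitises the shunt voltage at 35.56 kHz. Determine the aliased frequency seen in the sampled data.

118.78 kHz mod fs = 12.1 kHz.
12.1 kHz ≤ fs/2 = 17.78 kHz, appears at 12.1 kHz.

12.1 kHz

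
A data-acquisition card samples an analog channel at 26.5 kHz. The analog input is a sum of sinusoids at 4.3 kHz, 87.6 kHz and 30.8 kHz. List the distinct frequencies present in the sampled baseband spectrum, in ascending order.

4.3 kHz, 8.1 kHz

fs/2 = 13.25 kHz.
4.3 kHz ≤ fs/2 = 13.25 kHz, passes unchanged.
87.6 kHz mod fs = 8.1 kHz.
8.1 kHz ≤ fs/2 = 13.25 kHz, appears at 8.1 kHz.
30.8 kHz mod fs = 4.3 kHz.
4.3 kHz ≤ fs/2 = 13.25 kHz, appears at 4.3 kHz.
Distinct values: {4.3 kHz, 8.1 kHz}.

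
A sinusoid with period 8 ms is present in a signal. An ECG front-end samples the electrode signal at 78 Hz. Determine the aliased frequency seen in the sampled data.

31 Hz

T = 8 ms → f = 1/T = 125 Hz.
125 Hz mod fs = 47 Hz.
47 Hz > fs/2 = 39 Hz, folds to fs − 47 Hz = 31 Hz.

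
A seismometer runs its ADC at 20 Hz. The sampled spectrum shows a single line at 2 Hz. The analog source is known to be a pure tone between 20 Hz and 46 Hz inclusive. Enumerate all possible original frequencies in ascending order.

22 Hz, 38 Hz, 42 Hz

Frequencies that alias to 2 Hz are k·fs ± 2 Hz for integer k ≥ 0.
k=0: 2 Hz.
k=1: 18 Hz, 22 Hz.
k=2: 38 Hz, 42 Hz.
k=3: 58 Hz, 62 Hz.
Within [20 Hz, 46 Hz]: 22 Hz, 38 Hz, 42 Hz.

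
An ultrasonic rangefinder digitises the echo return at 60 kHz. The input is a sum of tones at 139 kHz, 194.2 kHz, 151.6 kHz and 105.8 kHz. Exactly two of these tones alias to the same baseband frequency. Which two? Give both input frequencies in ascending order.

fs/2 = 30 kHz.
139 kHz mod fs = 19 kHz.
19 kHz ≤ fs/2 = 30 kHz, appears at 19 kHz.
194.2 kHz mod fs = 14.2 kHz.
14.2 kHz ≤ fs/2 = 30 kHz, appears at 14.2 kHz.
151.6 kHz mod fs = 31.6 kHz.
31.6 kHz > fs/2 = 30 kHz, folds to fs − 31.6 kHz = 28.4 kHz.
105.8 kHz mod fs = 45.8 kHz.
45.8 kHz > fs/2 = 30 kHz, folds to fs − 45.8 kHz = 14.2 kHz.
105.8 kHz and 194.2 kHz both map to 14.2 kHz.

105.8 kHz, 194.2 kHz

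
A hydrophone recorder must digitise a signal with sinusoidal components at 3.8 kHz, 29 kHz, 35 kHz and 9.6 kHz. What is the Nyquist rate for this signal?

Highest-frequency component: 35 kHz.
Nyquist rate = 2 × 35 kHz = 70 kHz.

70 kHz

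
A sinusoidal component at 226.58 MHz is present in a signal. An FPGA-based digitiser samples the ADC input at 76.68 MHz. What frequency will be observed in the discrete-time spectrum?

3.46 MHz

226.58 MHz mod fs = 73.22 MHz.
73.22 MHz > fs/2 = 38.34 MHz, folds to fs − 73.22 MHz = 3.46 MHz.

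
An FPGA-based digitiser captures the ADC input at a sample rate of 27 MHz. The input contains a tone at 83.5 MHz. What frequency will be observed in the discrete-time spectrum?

83.5 MHz mod fs = 2.5 MHz.
2.5 MHz ≤ fs/2 = 13.5 MHz, appears at 2.5 MHz.

2.5 MHz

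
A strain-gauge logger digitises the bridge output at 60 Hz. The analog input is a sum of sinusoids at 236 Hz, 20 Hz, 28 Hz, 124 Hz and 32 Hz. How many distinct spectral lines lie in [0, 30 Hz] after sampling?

3

fs/2 = 30 Hz.
236 Hz mod fs = 56 Hz.
56 Hz > fs/2 = 30 Hz, folds to fs − 56 Hz = 4 Hz.
20 Hz ≤ fs/2 = 30 Hz, passes unchanged.
28 Hz ≤ fs/2 = 30 Hz, passes unchanged.
124 Hz mod fs = 4 Hz.
4 Hz ≤ fs/2 = 30 Hz, appears at 4 Hz.
32 Hz > fs/2 = 30 Hz, folds to fs − 32 Hz = 28 Hz.
Distinct values: {4 Hz, 20 Hz, 28 Hz} → 3.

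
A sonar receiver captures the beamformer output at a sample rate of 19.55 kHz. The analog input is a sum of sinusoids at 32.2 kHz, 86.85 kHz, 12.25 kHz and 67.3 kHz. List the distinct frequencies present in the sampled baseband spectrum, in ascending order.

6.9 kHz, 7.3 kHz, 8.65 kHz

fs/2 = 9.775 kHz.
32.2 kHz mod fs = 12.65 kHz.
12.65 kHz > fs/2 = 9.775 kHz, folds to fs − 12.65 kHz = 6.9 kHz.
86.85 kHz mod fs = 8.65 kHz.
8.65 kHz ≤ fs/2 = 9.775 kHz, appears at 8.65 kHz.
12.25 kHz > fs/2 = 9.775 kHz, folds to fs − 12.25 kHz = 7.3 kHz.
67.3 kHz mod fs = 8.65 kHz.
8.65 kHz ≤ fs/2 = 9.775 kHz, appears at 8.65 kHz.
Distinct values: {6.9 kHz, 7.3 kHz, 8.65 kHz}.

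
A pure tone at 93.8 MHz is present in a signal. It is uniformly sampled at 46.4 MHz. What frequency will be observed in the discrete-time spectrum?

1 MHz

93.8 MHz mod fs = 1 MHz.
1 MHz ≤ fs/2 = 23.2 MHz, appears at 1 MHz.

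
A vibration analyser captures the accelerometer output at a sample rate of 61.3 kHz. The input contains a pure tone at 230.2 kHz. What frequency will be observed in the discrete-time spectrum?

15 kHz

230.2 kHz mod fs = 46.3 kHz.
46.3 kHz > fs/2 = 30.65 kHz, folds to fs − 46.3 kHz = 15 kHz.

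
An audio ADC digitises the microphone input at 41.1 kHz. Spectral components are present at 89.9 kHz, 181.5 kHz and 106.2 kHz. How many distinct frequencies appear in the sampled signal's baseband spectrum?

fs/2 = 20.55 kHz.
89.9 kHz mod fs = 7.7 kHz.
7.7 kHz ≤ fs/2 = 20.55 kHz, appears at 7.7 kHz.
181.5 kHz mod fs = 17.1 kHz.
17.1 kHz ≤ fs/2 = 20.55 kHz, appears at 17.1 kHz.
106.2 kHz mod fs = 24 kHz.
24 kHz > fs/2 = 20.55 kHz, folds to fs − 24 kHz = 17.1 kHz.
Distinct values: {7.7 kHz, 17.1 kHz} → 2.

2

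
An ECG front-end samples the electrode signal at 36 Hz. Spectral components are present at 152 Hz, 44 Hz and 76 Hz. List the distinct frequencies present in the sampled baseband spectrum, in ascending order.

4 Hz, 8 Hz

fs/2 = 18 Hz.
152 Hz mod fs = 8 Hz.
8 Hz ≤ fs/2 = 18 Hz, appears at 8 Hz.
44 Hz mod fs = 8 Hz.
8 Hz ≤ fs/2 = 18 Hz, appears at 8 Hz.
76 Hz mod fs = 4 Hz.
4 Hz ≤ fs/2 = 18 Hz, appears at 4 Hz.
Distinct values: {4 Hz, 8 Hz}.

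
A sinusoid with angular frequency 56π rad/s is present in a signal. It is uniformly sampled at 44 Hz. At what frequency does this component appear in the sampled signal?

ω = 56π rad/s → f = ω/(2π) = 28 Hz.
28 Hz > fs/2 = 22 Hz, folds to fs − 28 Hz = 16 Hz.

16 Hz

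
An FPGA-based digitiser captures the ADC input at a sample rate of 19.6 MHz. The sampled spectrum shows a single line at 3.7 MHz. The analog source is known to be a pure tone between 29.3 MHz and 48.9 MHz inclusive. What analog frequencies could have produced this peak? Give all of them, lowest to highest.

Frequencies that alias to 3.7 MHz are k·fs ± 3.7 MHz for integer k ≥ 0.
k=0: 3.7 MHz.
k=1: 15.9 MHz, 23.3 MHz.
k=2: 35.5 MHz, 42.9 MHz.
k=3: 55.1 MHz, 62.5 MHz.
Within [29.3 MHz, 48.9 MHz]: 35.5 MHz, 42.9 MHz.

35.5 MHz, 42.9 MHz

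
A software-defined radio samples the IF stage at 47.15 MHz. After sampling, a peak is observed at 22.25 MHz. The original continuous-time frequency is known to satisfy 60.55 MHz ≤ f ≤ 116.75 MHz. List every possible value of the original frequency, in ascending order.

69.4 MHz, 72.05 MHz, 116.55 MHz

Frequencies that alias to 22.25 MHz are k·fs ± 22.25 MHz for integer k ≥ 0.
k=0: 22.25 MHz.
k=1: 24.9 MHz, 69.4 MHz.
k=2: 72.05 MHz, 116.55 MHz.
k=3: 119.2 MHz, 163.7 MHz.
Within [60.55 MHz, 116.75 MHz]: 69.4 MHz, 72.05 MHz, 116.55 MHz.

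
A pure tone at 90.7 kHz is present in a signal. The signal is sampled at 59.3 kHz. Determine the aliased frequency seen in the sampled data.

27.9 kHz

90.7 kHz mod fs = 31.4 kHz.
31.4 kHz > fs/2 = 29.65 kHz, folds to fs − 31.4 kHz = 27.9 kHz.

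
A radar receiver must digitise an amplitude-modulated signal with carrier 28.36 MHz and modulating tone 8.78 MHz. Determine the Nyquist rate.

74.28 MHz

AM sidebands sit at fc ± fm = 19.58 MHz and 37.14 MHz.
Highest-frequency component: 37.14 MHz.
Nyquist rate = 2 × 37.14 MHz = 74.28 MHz.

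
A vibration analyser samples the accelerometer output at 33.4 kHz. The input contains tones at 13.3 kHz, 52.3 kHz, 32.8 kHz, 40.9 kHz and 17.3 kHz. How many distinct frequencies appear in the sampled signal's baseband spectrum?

fs/2 = 16.7 kHz.
13.3 kHz ≤ fs/2 = 16.7 kHz, passes unchanged.
52.3 kHz mod fs = 18.9 kHz.
18.9 kHz > fs/2 = 16.7 kHz, folds to fs − 18.9 kHz = 14.5 kHz.
32.8 kHz > fs/2 = 16.7 kHz, folds to fs − 32.8 kHz = 0.6 kHz.
40.9 kHz mod fs = 7.5 kHz.
7.5 kHz ≤ fs/2 = 16.7 kHz, appears at 7.5 kHz.
17.3 kHz > fs/2 = 16.7 kHz, folds to fs − 17.3 kHz = 16.1 kHz.
Distinct values: {0.6 kHz, 7.5 kHz, 13.3 kHz, 14.5 kHz, 16.1 kHz} → 5.

5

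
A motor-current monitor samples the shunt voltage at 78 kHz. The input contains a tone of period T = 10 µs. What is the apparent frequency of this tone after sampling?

T = 10 µs → f = 1/T = 100 kHz.
100 kHz mod fs = 22 kHz.
22 kHz ≤ fs/2 = 39 kHz, appears at 22 kHz.

22 kHz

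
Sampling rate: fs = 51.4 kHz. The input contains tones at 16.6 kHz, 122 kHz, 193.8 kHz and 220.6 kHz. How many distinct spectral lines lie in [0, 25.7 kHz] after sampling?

fs/2 = 25.7 kHz.
16.6 kHz ≤ fs/2 = 25.7 kHz, passes unchanged.
122 kHz mod fs = 19.2 kHz.
19.2 kHz ≤ fs/2 = 25.7 kHz, appears at 19.2 kHz.
193.8 kHz mod fs = 39.6 kHz.
39.6 kHz > fs/2 = 25.7 kHz, folds to fs − 39.6 kHz = 11.8 kHz.
220.6 kHz mod fs = 15 kHz.
15 kHz ≤ fs/2 = 25.7 kHz, appears at 15 kHz.
Distinct values: {11.8 kHz, 15 kHz, 16.6 kHz, 19.2 kHz} → 4.

4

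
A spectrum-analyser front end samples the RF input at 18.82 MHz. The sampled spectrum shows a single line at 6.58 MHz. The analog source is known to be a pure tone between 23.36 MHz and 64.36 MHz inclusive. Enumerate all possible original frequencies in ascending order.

Frequencies that alias to 6.58 MHz are k·fs ± 6.58 MHz for integer k ≥ 0.
k=0: 6.58 MHz.
k=1: 12.24 MHz, 25.4 MHz.
k=2: 31.06 MHz, 44.22 MHz.
k=3: 49.88 MHz, 63.04 MHz.
k=4: 68.7 MHz, 81.86 MHz.
Within [23.36 MHz, 64.36 MHz]: 25.4 MHz, 31.06 MHz, 44.22 MHz, 49.88 MHz, 63.04 MHz.

25.4 MHz, 31.06 MHz, 44.22 MHz, 49.88 MHz, 63.04 MHz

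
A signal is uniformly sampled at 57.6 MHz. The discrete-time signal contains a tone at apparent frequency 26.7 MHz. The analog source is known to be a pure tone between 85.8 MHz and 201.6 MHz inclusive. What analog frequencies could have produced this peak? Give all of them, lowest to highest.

88.5 MHz, 141.9 MHz, 146.1 MHz, 199.5 MHz

Frequencies that alias to 26.7 MHz are k·fs ± 26.7 MHz for integer k ≥ 0.
k=0: 26.7 MHz.
k=1: 30.9 MHz, 84.3 MHz.
k=2: 88.5 MHz, 141.9 MHz.
k=3: 146.1 MHz, 199.5 MHz.
k=4: 203.7 MHz, 257.1 MHz.
Within [85.8 MHz, 201.6 MHz]: 88.5 MHz, 141.9 MHz, 146.1 MHz, 199.5 MHz.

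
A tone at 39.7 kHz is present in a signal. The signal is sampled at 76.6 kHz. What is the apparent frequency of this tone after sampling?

36.9 kHz

39.7 kHz > fs/2 = 38.3 kHz, folds to fs − 39.7 kHz = 36.9 kHz.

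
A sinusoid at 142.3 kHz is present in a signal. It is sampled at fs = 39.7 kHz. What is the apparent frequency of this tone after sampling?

16.5 kHz

142.3 kHz mod fs = 23.2 kHz.
23.2 kHz > fs/2 = 19.85 kHz, folds to fs − 23.2 kHz = 16.5 kHz.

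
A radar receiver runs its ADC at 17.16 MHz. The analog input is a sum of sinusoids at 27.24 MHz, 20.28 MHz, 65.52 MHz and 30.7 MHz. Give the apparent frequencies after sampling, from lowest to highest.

3.12 MHz, 3.62 MHz, 7.08 MHz

fs/2 = 8.58 MHz.
27.24 MHz mod fs = 10.08 MHz.
10.08 MHz > fs/2 = 8.58 MHz, folds to fs − 10.08 MHz = 7.08 MHz.
20.28 MHz mod fs = 3.12 MHz.
3.12 MHz ≤ fs/2 = 8.58 MHz, appears at 3.12 MHz.
65.52 MHz mod fs = 14.04 MHz.
14.04 MHz > fs/2 = 8.58 MHz, folds to fs − 14.04 MHz = 3.12 MHz.
30.7 MHz mod fs = 13.54 MHz.
13.54 MHz > fs/2 = 8.58 MHz, folds to fs − 13.54 MHz = 3.62 MHz.
Distinct values: {3.12 MHz, 3.62 MHz, 7.08 MHz}.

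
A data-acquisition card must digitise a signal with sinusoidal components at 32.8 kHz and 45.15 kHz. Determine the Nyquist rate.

90.3 kHz

Highest-frequency component: 45.15 kHz.
Nyquist rate = 2 × 45.15 kHz = 90.3 kHz.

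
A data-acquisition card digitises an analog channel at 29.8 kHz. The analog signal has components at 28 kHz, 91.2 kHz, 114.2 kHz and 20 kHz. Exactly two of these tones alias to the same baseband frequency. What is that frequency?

fs/2 = 14.9 kHz.
28 kHz > fs/2 = 14.9 kHz, folds to fs − 28 kHz = 1.8 kHz.
91.2 kHz mod fs = 1.8 kHz.
1.8 kHz ≤ fs/2 = 14.9 kHz, appears at 1.8 kHz.
114.2 kHz mod fs = 24.8 kHz.
24.8 kHz > fs/2 = 14.9 kHz, folds to fs − 24.8 kHz = 5 kHz.
20 kHz > fs/2 = 14.9 kHz, folds to fs − 20 kHz = 9.8 kHz.
28 kHz and 91.2 kHz both map to 1.8 kHz.

1.8 kHz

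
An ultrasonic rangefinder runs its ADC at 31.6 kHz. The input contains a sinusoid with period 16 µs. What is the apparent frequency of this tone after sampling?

0.7 kHz

T = 16 µs → f = 1/T = 62.5 kHz.
62.5 kHz mod fs = 30.9 kHz.
30.9 kHz > fs/2 = 15.8 kHz, folds to fs − 30.9 kHz = 0.7 kHz.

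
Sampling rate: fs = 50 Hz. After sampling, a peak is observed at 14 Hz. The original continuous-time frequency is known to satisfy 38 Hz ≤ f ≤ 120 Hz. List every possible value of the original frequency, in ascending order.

Frequencies that alias to 14 Hz are k·fs ± 14 Hz for integer k ≥ 0.
k=0: 14 Hz.
k=1: 36 Hz, 64 Hz.
k=2: 86 Hz, 114 Hz.
k=3: 136 Hz, 164 Hz.
Within [38 Hz, 120 Hz]: 64 Hz, 86 Hz, 114 Hz.

64 Hz, 86 Hz, 114 Hz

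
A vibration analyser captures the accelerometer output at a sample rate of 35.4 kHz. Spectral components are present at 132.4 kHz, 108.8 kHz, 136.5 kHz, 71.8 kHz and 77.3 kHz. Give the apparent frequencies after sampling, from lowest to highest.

1 kHz, 2.6 kHz, 5.1 kHz, 6.5 kHz, 9.2 kHz

fs/2 = 17.7 kHz.
132.4 kHz mod fs = 26.2 kHz.
26.2 kHz > fs/2 = 17.7 kHz, folds to fs − 26.2 kHz = 9.2 kHz.
108.8 kHz mod fs = 2.6 kHz.
2.6 kHz ≤ fs/2 = 17.7 kHz, appears at 2.6 kHz.
136.5 kHz mod fs = 30.3 kHz.
30.3 kHz > fs/2 = 17.7 kHz, folds to fs − 30.3 kHz = 5.1 kHz.
71.8 kHz mod fs = 1 kHz.
1 kHz ≤ fs/2 = 17.7 kHz, appears at 1 kHz.
77.3 kHz mod fs = 6.5 kHz.
6.5 kHz ≤ fs/2 = 17.7 kHz, appears at 6.5 kHz.
Distinct values: {1 kHz, 2.6 kHz, 5.1 kHz, 6.5 kHz, 9.2 kHz}.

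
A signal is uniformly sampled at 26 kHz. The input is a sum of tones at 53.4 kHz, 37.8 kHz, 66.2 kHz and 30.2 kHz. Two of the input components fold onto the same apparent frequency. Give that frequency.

fs/2 = 13 kHz.
53.4 kHz mod fs = 1.4 kHz.
1.4 kHz ≤ fs/2 = 13 kHz, appears at 1.4 kHz.
37.8 kHz mod fs = 11.8 kHz.
11.8 kHz ≤ fs/2 = 13 kHz, appears at 11.8 kHz.
66.2 kHz mod fs = 14.2 kHz.
14.2 kHz > fs/2 = 13 kHz, folds to fs − 14.2 kHz = 11.8 kHz.
30.2 kHz mod fs = 4.2 kHz.
4.2 kHz ≤ fs/2 = 13 kHz, appears at 4.2 kHz.
37.8 kHz and 66.2 kHz both map to 11.8 kHz.

11.8 kHz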